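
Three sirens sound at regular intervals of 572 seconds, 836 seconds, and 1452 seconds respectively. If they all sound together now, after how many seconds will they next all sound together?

358644 seconds

They coincide at every common multiple of the periods; the first is the LCM.
572 = 2^2 × 11 × 13
836 = 2^2 × 11 × 19
1452 = 2^2 × 3 × 11^2
LCM(572, 836, 1452) = 2^2 × 3 × 11^2 × 13 × 19 = 358644.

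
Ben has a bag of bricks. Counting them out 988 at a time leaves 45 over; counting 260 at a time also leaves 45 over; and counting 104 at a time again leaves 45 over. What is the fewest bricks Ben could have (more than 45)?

N − 45 must be a common multiple of 988, 260, and 104.
988 = 2^2 × 13 × 19
260 = 2^2 × 5 × 13
104 = 2^3 × 13
LCM(988, 260, 104) = 2^3 × 5 × 13 × 19 = 9880.
Smallest N > 45 is LCM + 45 = 9880 + 45 = 9925.

9925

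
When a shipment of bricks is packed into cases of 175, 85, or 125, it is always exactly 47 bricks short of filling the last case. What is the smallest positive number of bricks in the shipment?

Being 47 short of a full case of size k means N ≡ −47 (mod k), i.e. N + 47 is a multiple of each size.
175 = 5^2 × 7
85 = 5 × 17
125 = 5^3
LCM(175, 85, 125) = 5^3 × 7 × 17 = 14875.
Smallest positive N is 14875 − 47 = 14828.

14828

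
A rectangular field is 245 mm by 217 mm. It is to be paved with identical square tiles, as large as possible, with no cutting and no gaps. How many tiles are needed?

1085

Tile side = gcd(245, 217).
245 = 5 × 7^2
217 = 7 × 31
gcd(245, 217) = 7.
Tiles: (245/7) × (217/7) = 35 × 31 = 1085.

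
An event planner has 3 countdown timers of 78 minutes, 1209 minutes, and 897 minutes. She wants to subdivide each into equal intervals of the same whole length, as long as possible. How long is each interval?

The interval must divide each timer length; the longest such is the gcd.
78 = 2 × 3 × 13
1209 = 3 × 13 × 31
897 = 3 × 13 × 23
gcd(78, 1209, 897) = 3 × 13 = 39.

39 minutes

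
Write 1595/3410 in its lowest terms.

29/62

1595 = 5 × 11 × 29
3410 = 2 × 5 × 11 × 31
gcd(1595, 3410) = 5 × 11 = 55.
Divide numerator and denominator by 55: 1595/3410 = 29/62.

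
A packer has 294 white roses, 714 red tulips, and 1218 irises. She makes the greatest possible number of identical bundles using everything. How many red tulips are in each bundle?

17

Number of bundles = gcd(294, 714, 1218).
294 = 2 × 3 × 7^2
714 = 2 × 3 × 7 × 17
1218 = 2 × 3 × 7 × 29
gcd(294, 714, 1218) = 2 × 3 × 7 = 42.
red tulips per bundle = 714 / 42 = 17.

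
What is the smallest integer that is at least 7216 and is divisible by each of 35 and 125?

7875

The integer must be a common multiple of 35 and 125, so a multiple of their LCM.
35 = 5 × 7
125 = 5^3
LCM(35, 125) = 5^3 × 7 = 875.
Smallest multiple of 875 that is ≥ 7216: ⌈7216/875⌉ × 875 = 9 × 875 = 7875.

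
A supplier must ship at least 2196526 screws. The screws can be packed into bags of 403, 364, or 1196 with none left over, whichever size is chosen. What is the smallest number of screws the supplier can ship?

2335788

The number of screws must be a common multiple of 403, 364, and 1196, so a multiple of their LCM.
403 = 13 × 31
364 = 2^2 × 7 × 13
1196 = 2^2 × 13 × 23
LCM(403, 364, 1196) = 2^2 × 7 × 13 × 23 × 31 = 259532.
Smallest multiple of 259532 that is ≥ 2196526: ⌈2196526/259532⌉ × 259532 = 9 × 259532 = 2335788.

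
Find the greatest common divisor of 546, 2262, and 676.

546 = 2 × 3 × 7 × 13
2262 = 2 × 3 × 13 × 29
676 = 2^2 × 13^2
gcd(546, 2262, 676) = 2 × 13 = 26.

26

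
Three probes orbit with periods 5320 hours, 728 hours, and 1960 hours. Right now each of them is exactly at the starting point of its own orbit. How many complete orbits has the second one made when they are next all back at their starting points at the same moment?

The first common completion time is the LCM of the periods.
5320 = 2^3 × 5 × 7 × 19
728 = 2^3 × 7 × 13
1960 = 2^3 × 5 × 7^2
LCM(5320, 728, 1960) = 2^3 × 5 × 7^2 × 13 × 19 = 484120.
Orbits for period 728: 484120 / 728 = 665.

665 orbits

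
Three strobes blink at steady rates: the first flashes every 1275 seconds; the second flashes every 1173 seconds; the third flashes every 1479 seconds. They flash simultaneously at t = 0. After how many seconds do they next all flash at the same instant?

850425 seconds

They coincide at every common multiple of the periods; the first is the LCM.
1275 = 3 × 5^2 × 17
1173 = 3 × 17 × 23
1479 = 3 × 17 × 29
LCM(1275, 1173, 1479) = 3 × 5^2 × 17 × 23 × 29 = 850425.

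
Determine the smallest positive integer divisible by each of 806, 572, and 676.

806 = 2 × 13 × 31
572 = 2^2 × 11 × 13
676 = 2^2 × 13^2
LCM(806, 572, 676) = 2^2 × 11 × 13^2 × 31 = 230516.

230516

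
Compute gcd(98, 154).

14

98 = 2 × 7^2
154 = 2 × 7 × 11
gcd(98, 154) = 2 × 7 = 14.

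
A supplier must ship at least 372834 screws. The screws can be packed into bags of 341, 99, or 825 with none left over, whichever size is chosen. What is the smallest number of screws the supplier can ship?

The number of screws must be a common multiple of 341, 99, and 825, so a multiple of their LCM.
341 = 11 × 31
99 = 3^2 × 11
825 = 3 × 5^2 × 11
LCM(341, 99, 825) = 3^2 × 5^2 × 11 × 31 = 76725.
Smallest multiple of 76725 that is ≥ 372834: ⌈372834/76725⌉ × 76725 = 5 × 76725 = 383625.

383625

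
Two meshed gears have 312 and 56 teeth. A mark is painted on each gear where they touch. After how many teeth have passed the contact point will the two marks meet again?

They coincide at every common multiple of the periods; the first is the LCM.
312 = 2^3 × 3 × 13
56 = 2^3 × 7
LCM(312, 56) = 2^3 × 3 × 7 × 13 = 2184.

2184 teeth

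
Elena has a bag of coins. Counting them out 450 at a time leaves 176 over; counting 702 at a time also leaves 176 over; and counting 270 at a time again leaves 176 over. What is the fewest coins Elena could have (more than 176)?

17726

N − 176 must be a common multiple of 450, 702, and 270.
450 = 2 × 3^2 × 5^2
702 = 2 × 3^3 × 13
270 = 2 × 3^3 × 5
LCM(450, 702, 270) = 2 × 3^3 × 5^2 × 13 = 17550.
Smallest N > 176 is LCM + 176 = 17550 + 176 = 17726.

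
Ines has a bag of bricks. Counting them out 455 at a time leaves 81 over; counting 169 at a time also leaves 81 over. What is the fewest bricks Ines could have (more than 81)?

N − 81 must be a common multiple of 455 and 169.
455 = 5 × 7 × 13
169 = 13^2
LCM(455, 169) = 5 × 7 × 13^2 = 5915.
Smallest N > 81 is LCM + 81 = 5915 + 81 = 5996.

5996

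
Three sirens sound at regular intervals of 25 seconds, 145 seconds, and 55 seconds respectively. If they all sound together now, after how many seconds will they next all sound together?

The first simultaneous occurrence is after LCM of the individual periods.
25 = 5^2
145 = 5 × 29
55 = 5 × 11
LCM(25, 145, 55) = 5^2 × 11 × 29 = 7975.

7975 seconds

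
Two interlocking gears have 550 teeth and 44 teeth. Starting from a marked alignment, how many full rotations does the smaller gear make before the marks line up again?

25 rotations

They are all back at their starting positions together after one LCM of the periods.
550 = 2 × 5^2 × 11
44 = 2^2 × 11
LCM(550, 44) = 2^2 × 5^2 × 11 = 1100.
Rotations for period 44: 1100 / 44 = 25.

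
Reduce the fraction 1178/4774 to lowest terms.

19/77

1178 = 2 × 19 × 31
4774 = 2 × 7 × 11 × 31
gcd(1178, 4774) = 2 × 31 = 62.
Divide numerator and denominator by 62: 1178/4774 = 19/77.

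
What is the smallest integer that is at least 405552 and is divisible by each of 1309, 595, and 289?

The integer must be a common multiple of 1309, 595, and 289, so a multiple of their LCM.
1309 = 7 × 11 × 17
595 = 5 × 7 × 17
289 = 17^2
LCM(1309, 595, 289) = 5 × 7 × 11 × 17^2 = 111265.
Smallest multiple of 111265 that is ≥ 405552: ⌈405552/111265⌉ × 111265 = 4 × 111265 = 445060.

445060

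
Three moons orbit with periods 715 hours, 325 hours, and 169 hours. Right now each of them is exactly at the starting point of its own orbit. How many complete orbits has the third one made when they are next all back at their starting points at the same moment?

They are all back at their starting positions together after one LCM of the periods.
715 = 5 × 11 × 13
325 = 5^2 × 13
169 = 13^2
LCM(715, 325, 169) = 5^2 × 11 × 13^2 = 46475.
Orbits for period 169: 46475 / 169 = 275.

275 orbits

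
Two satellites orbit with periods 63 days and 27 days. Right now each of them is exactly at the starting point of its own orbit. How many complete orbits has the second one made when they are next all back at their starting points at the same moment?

7 orbits

All finish a whole number of cycles simultaneously at t = LCM of the periods.
63 = 3^2 × 7
27 = 3^3
LCM(63, 27) = 3^3 × 7 = 189.
Orbits for period 27: 189 / 27 = 7.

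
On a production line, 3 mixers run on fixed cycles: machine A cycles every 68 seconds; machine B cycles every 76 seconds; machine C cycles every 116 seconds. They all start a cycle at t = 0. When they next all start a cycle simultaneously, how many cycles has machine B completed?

They are all back at their starting positions together after one LCM of the periods.
68 = 2^2 × 17
76 = 2^2 × 19
116 = 2^2 × 29
LCM(68, 76, 116) = 2^2 × 17 × 19 × 29 = 37468.
Cycles for period 76: 37468 / 76 = 493.

493 cycles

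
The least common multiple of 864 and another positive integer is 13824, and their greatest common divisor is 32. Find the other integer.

512

gcd × lcm = product of the two integers, so the other integer is (32 × 13824) / 864 = 512.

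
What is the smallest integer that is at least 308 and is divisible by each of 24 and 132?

528

The integer must be a common multiple of 24 and 132, so a multiple of their LCM.
24 = 2^3 × 3
132 = 2^2 × 3 × 11
LCM(24, 132) = 2^3 × 3 × 11 = 264.
Smallest multiple of 264 that is ≥ 308: ⌈308/264⌉ × 264 = 2 × 264 = 528.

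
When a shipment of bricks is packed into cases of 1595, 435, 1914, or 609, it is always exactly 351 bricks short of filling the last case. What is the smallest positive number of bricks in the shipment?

Being 351 short of a full case of size k means N ≡ −351 (mod k), i.e. N + 351 is a multiple of each size.
1595 = 5 × 11 × 29
435 = 3 × 5 × 29
1914 = 2 × 3 × 11 × 29
609 = 3 × 7 × 29
LCM(1595, 435, 1914, 609) = 2 × 3 × 5 × 7 × 11 × 29 = 66990.
Smallest positive N is 66990 − 351 = 66639.

66639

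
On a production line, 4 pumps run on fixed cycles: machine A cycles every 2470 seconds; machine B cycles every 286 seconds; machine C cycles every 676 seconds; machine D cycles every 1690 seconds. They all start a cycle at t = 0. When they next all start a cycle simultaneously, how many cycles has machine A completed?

The first common completion time is the LCM of the periods.
2470 = 2 × 5 × 13 × 19
286 = 2 × 11 × 13
676 = 2^2 × 13^2
1690 = 2 × 5 × 13^2
LCM(2470, 286, 676, 1690) = 2^2 × 5 × 11 × 13^2 × 19 = 706420.
Cycles for period 2470: 706420 / 2470 = 286.

286 cycles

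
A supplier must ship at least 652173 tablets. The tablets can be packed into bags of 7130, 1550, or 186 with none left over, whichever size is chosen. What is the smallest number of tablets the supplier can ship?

The number of tablets must be a common multiple of 7130, 1550, and 186, so a multiple of their LCM.
7130 = 2 × 5 × 23 × 31
1550 = 2 × 5^2 × 31
186 = 2 × 3 × 31
LCM(7130, 1550, 186) = 2 × 3 × 5^2 × 23 × 31 = 106950.
Smallest multiple of 106950 that is ≥ 652173: ⌈652173/106950⌉ × 106950 = 7 × 106950 = 748650.

748650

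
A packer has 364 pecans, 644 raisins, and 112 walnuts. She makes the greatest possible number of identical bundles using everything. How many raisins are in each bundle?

23

Number of bundles = gcd(364, 644, 112).
364 = 2^2 × 7 × 13
644 = 2^2 × 7 × 23
112 = 2^4 × 7
gcd(364, 644, 112) = 2^2 × 7 = 28.
raisins per bundle = 644 / 28 = 23.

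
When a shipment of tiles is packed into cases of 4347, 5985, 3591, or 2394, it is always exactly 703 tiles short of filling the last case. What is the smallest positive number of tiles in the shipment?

825227

Being 703 short of a full case of size k means N ≡ −703 (mod k), i.e. N + 703 is a multiple of each size.
4347 = 3^3 × 7 × 23
5985 = 3^2 × 5 × 7 × 19
3591 = 3^3 × 7 × 19
2394 = 2 × 3^2 × 7 × 19
LCM(4347, 5985, 3591, 2394) = 2 × 3^3 × 5 × 7 × 19 × 23 = 825930.
Smallest positive N is 825930 − 703 = 825227.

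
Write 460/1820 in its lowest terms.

23/91

460 = 2^2 × 5 × 23
1820 = 2^2 × 5 × 7 × 13
gcd(460, 1820) = 2^2 × 5 = 20.
Divide numerator and denominator by 20: 460/1820 = 23/91.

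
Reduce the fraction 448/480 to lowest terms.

14/15

448 = 2^6 × 7
480 = 2^5 × 3 × 5
gcd(448, 480) = 2^5 = 32.
Divide numerator and denominator by 32: 448/480 = 14/15.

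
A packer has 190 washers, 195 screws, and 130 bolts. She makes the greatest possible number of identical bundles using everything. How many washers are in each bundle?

38

Number of bundles = gcd(190, 195, 130).
190 = 2 × 5 × 19
195 = 3 × 5 × 13
130 = 2 × 5 × 13
gcd(190, 195, 130) = 5.
washers per bundle = 190 / 5 = 38.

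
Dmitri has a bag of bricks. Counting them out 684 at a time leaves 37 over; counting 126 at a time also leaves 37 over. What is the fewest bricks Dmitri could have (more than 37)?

N − 37 must be a common multiple of 684 and 126.
684 = 2^2 × 3^2 × 19
126 = 2 × 3^2 × 7
LCM(684, 126) = 2^2 × 3^2 × 7 × 19 = 4788.
Smallest N > 37 is LCM + 37 = 4788 + 37 = 4825.

4825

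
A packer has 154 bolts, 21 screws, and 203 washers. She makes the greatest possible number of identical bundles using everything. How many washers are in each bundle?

Number of bundles = gcd(154, 21, 203).
154 = 2 × 7 × 11
21 = 3 × 7
203 = 7 × 29
gcd(154, 21, 203) = 7.
washers per bundle = 203 / 7 = 29.

29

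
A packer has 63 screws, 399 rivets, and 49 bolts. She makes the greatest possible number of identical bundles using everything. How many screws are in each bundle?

9

Number of bundles = gcd(63, 399, 49).
63 = 3^2 × 7
399 = 3 × 7 × 19
49 = 7^2
gcd(63, 399, 49) = 7.
screws per bundle = 63 / 7 = 9.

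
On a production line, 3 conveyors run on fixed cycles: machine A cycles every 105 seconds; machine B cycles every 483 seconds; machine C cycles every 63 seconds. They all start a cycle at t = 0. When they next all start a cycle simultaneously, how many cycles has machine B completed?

They are all back at their starting positions together after one LCM of the periods.
105 = 3 × 5 × 7
483 = 3 × 7 × 23
63 = 3^2 × 7
LCM(105, 483, 63) = 3^2 × 5 × 7 × 23 = 7245.
Cycles for period 483: 7245 / 483 = 15.

15 cycles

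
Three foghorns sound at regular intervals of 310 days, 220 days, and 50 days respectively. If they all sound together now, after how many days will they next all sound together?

34100 days

We need the least common multiple of the intervals.
310 = 2 × 5 × 31
220 = 2^2 × 5 × 11
50 = 2 × 5^2
LCM(310, 220, 50) = 2^2 × 5^2 × 11 × 31 = 34100.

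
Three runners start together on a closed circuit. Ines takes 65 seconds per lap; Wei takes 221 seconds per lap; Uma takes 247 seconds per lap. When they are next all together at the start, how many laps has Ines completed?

323 laps

All finish a whole number of cycles simultaneously at t = LCM of the periods.
65 = 5 × 13
221 = 13 × 17
247 = 13 × 19
LCM(65, 221, 247) = 5 × 13 × 17 × 19 = 20995.
Laps for period 65: 20995 / 65 = 323.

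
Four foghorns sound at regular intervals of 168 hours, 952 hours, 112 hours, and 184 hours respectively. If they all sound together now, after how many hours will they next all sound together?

131376 hours

They coincide at every common multiple of the periods; the first is the LCM.
168 = 2^3 × 3 × 7
952 = 2^3 × 7 × 17
112 = 2^4 × 7
184 = 2^3 × 23
LCM(168, 952, 112, 184) = 2^4 × 3 × 7 × 17 × 23 = 131376.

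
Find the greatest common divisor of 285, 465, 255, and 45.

285 = 3 × 5 × 19
465 = 3 × 5 × 31
255 = 3 × 5 × 17
45 = 3^2 × 5
gcd(285, 465, 255, 45) = 3 × 5 = 15.

15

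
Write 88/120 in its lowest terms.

88 = 2^3 × 11
120 = 2^3 × 3 × 5
gcd(88, 120) = 2^3 = 8.
Divide numerator and denominator by 8: 88/120 = 11/15.

11/15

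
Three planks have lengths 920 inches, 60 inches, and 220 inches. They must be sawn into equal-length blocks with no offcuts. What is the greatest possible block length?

20 inches

This is the greatest common divisor of 920, 60, and 220.
920 = 2^3 × 5 × 23
60 = 2^2 × 3 × 5
220 = 2^2 × 5 × 11
gcd(920, 60, 220) = 2^2 × 5 = 20.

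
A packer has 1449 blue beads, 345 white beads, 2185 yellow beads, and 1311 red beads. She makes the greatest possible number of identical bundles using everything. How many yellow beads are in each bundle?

95

Number of bundles = gcd(1449, 345, 2185, 1311).
1449 = 3^2 × 7 × 23
345 = 3 × 5 × 23
2185 = 5 × 19 × 23
1311 = 3 × 19 × 23
gcd(1449, 345, 2185, 1311) = 23.
yellow beads per bundle = 2185 / 23 = 95.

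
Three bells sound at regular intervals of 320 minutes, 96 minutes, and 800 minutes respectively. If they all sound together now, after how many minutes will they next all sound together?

4800 minutes

They coincide at every common multiple of the periods; the first is the LCM.
320 = 2^6 × 5
96 = 2^5 × 3
800 = 2^5 × 5^2
LCM(320, 96, 800) = 2^6 × 3 × 5^2 = 4800.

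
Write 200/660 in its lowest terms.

200 = 2^3 × 5^2
660 = 2^2 × 3 × 5 × 11
gcd(200, 660) = 2^2 × 5 = 20.
Divide numerator and denominator by 20: 200/660 = 10/33.

10/33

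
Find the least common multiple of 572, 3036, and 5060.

197340

572 = 2^2 × 11 × 13
3036 = 2^2 × 3 × 11 × 23
5060 = 2^2 × 5 × 11 × 23
LCM(572, 3036, 5060) = 2^2 × 3 × 5 × 11 × 13 × 23 = 197340.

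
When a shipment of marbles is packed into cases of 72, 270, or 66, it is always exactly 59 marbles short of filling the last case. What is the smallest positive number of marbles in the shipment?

11821

Being 59 short of a full case of size k means N ≡ −59 (mod k), i.e. N + 59 is a multiple of each size.
72 = 2^3 × 3^2
270 = 2 × 3^3 × 5
66 = 2 × 3 × 11
LCM(72, 270, 66) = 2^3 × 3^3 × 5 × 11 = 11880.
Smallest positive N is 11880 − 59 = 11821.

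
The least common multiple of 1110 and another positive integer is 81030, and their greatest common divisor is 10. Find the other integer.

730

gcd × lcm = product of the two integers, so the other integer is (10 × 81030) / 1110 = 730.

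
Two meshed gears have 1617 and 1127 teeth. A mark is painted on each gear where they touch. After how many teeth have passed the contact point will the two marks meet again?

The first simultaneous occurrence is after LCM of the individual periods.
1617 = 3 × 7^2 × 11
1127 = 7^2 × 23
LCM(1617, 1127) = 3 × 7^2 × 11 × 23 = 37191.

37191 teeth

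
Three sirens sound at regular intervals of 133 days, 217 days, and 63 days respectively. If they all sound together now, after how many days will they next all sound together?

They coincide at every common multiple of the periods; the first is the LCM.
133 = 7 × 19
217 = 7 × 31
63 = 3^2 × 7
LCM(133, 217, 63) = 3^2 × 7 × 19 × 31 = 37107.

37107 days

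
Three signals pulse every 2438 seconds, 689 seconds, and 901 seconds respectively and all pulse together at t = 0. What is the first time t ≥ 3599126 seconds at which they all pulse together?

Joint pulses occur at multiples of LCM(2438, 689, 901).
2438 = 2 × 23 × 53
689 = 13 × 53
901 = 17 × 53
LCM(2438, 689, 901) = 2 × 13 × 17 × 23 × 53 = 538798.
Smallest multiple of 538798 that is ≥ 3599126: ⌈3599126/538798⌉ × 538798 = 7 × 538798 = 3771586.

3771586 seconds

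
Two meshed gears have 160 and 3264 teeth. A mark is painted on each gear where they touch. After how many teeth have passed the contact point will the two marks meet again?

The first simultaneous occurrence is after LCM of the individual periods.
160 = 2^5 × 5
3264 = 2^6 × 3 × 17
LCM(160, 3264) = 2^6 × 3 × 5 × 17 = 16320.

16320 teeth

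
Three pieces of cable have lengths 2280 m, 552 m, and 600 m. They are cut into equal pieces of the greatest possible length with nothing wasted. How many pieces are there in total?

Piece length = gcd(2280, 552, 600).
2280 = 2^3 × 3 × 5 × 19
552 = 2^3 × 3 × 23
600 = 2^3 × 3 × 5^2
gcd(2280, 552, 600) = 2^3 × 3 = 24.
Total pieces = 2280/24 + 552/24 + 600/24 = 95 + 23 + 25 = 143.

143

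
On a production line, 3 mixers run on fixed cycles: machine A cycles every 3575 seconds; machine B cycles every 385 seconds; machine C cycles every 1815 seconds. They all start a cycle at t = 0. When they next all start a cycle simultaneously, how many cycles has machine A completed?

231 cycles

They are all back at their starting positions together after one LCM of the periods.
3575 = 5^2 × 11 × 13
385 = 5 × 7 × 11
1815 = 3 × 5 × 11^2
LCM(3575, 385, 1815) = 3 × 5^2 × 7 × 11^2 × 13 = 825825.
Cycles for period 3575: 825825 / 3575 = 231.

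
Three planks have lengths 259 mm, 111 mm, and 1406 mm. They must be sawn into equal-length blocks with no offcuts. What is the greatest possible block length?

The block length must divide every plank, so the greatest is gcd(259, 111, 1406).
259 = 7 × 37
111 = 3 × 37
1406 = 2 × 19 × 37
gcd(259, 111, 1406) = 37.

37 mm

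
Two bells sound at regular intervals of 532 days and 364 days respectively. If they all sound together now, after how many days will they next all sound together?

6916 days

They coincide at every common multiple of the periods; the first is the LCM.
532 = 2^2 × 7 × 19
364 = 2^2 × 7 × 13
LCM(532, 364) = 2^2 × 7 × 13 × 19 = 6916.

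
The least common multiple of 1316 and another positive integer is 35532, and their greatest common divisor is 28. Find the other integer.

gcd × lcm = product of the two integers, so the other integer is (28 × 35532) / 1316 = 756.

756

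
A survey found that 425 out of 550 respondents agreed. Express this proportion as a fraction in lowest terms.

425 = 5^2 × 17
550 = 2 × 5^2 × 11
gcd(425, 550) = 5^2 = 25.
Divide numerator and denominator by 25: 425/550 = 17/22.

17/22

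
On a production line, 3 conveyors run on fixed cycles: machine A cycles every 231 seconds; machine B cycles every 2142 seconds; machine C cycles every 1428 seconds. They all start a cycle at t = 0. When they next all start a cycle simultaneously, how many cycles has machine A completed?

The first common completion time is the LCM of the periods.
231 = 3 × 7 × 11
2142 = 2 × 3^2 × 7 × 17
1428 = 2^2 × 3 × 7 × 17
LCM(231, 2142, 1428) = 2^2 × 3^2 × 7 × 11 × 17 = 47124.
Cycles for period 231: 47124 / 231 = 204.

204 cycles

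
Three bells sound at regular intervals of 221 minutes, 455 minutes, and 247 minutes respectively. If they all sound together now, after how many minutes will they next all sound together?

146965 minutes

The first simultaneous occurrence is after LCM of the individual periods.
221 = 13 × 17
455 = 5 × 7 × 13
247 = 13 × 19
LCM(221, 455, 247) = 5 × 7 × 13 × 17 × 19 = 146965.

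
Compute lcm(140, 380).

2660

140 = 2^2 × 5 × 7
380 = 2^2 × 5 × 19
LCM(140, 380) = 2^2 × 5 × 7 × 19 = 2660.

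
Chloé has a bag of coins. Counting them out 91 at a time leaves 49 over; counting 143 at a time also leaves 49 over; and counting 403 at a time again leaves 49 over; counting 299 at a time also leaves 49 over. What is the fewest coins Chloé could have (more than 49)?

713762

N − 49 must be a common multiple of 91, 143, 403, and 299.
91 = 7 × 13
143 = 11 × 13
403 = 13 × 31
299 = 13 × 23
LCM(91, 143, 403, 299) = 7 × 11 × 13 × 23 × 31 = 713713.
Smallest N > 49 is LCM + 49 = 713713 + 49 = 713762.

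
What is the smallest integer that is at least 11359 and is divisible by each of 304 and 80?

12160

The integer must be a common multiple of 304 and 80, so a multiple of their LCM.
304 = 2^4 × 19
80 = 2^4 × 5
LCM(304, 80) = 2^4 × 5 × 19 = 1520.
Smallest multiple of 1520 that is ≥ 11359: ⌈11359/1520⌉ × 1520 = 8 × 1520 = 12160.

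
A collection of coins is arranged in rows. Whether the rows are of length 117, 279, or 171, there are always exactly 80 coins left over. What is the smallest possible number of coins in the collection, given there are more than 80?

68993

N − 80 must be a common multiple of 117, 279, and 171.
117 = 3^2 × 13
279 = 3^2 × 31
171 = 3^2 × 19
LCM(117, 279, 171) = 3^2 × 13 × 19 × 31 = 68913.
Smallest N > 80 is LCM + 80 = 68913 + 80 = 68993.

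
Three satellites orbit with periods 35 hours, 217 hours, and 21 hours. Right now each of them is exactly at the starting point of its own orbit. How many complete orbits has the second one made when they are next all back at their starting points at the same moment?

15 orbits

They are all back at their starting positions together after one LCM of the periods.
35 = 5 × 7
217 = 7 × 31
21 = 3 × 7
LCM(35, 217, 21) = 3 × 5 × 7 × 31 = 3255.
Orbits for period 217: 3255 / 217 = 15.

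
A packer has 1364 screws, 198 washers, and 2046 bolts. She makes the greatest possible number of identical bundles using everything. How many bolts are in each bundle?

93

Number of bundles = gcd(1364, 198, 2046).
1364 = 2^2 × 11 × 31
198 = 2 × 3^2 × 11
2046 = 2 × 3 × 11 × 31
gcd(1364, 198, 2046) = 2 × 11 = 22.
bolts per bundle = 2046 / 22 = 93.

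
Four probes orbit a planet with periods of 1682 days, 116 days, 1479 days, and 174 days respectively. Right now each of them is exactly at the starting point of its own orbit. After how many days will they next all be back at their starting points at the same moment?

171564 days

The first simultaneous occurrence is after LCM of the individual periods.
1682 = 2 × 29^2
116 = 2^2 × 29
1479 = 3 × 17 × 29
174 = 2 × 3 × 29
LCM(1682, 116, 1479, 174) = 2^2 × 3 × 17 × 29^2 = 171564.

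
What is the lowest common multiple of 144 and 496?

4464

144 = 2^4 × 3^2
496 = 2^4 × 31
LCM(144, 496) = 2^4 × 3^2 × 31 = 4464.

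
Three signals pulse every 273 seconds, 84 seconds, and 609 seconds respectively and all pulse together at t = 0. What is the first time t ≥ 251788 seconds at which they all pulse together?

253344 seconds

Joint pulses occur at multiples of LCM(273, 84, 609).
273 = 3 × 7 × 13
84 = 2^2 × 3 × 7
609 = 3 × 7 × 29
LCM(273, 84, 609) = 2^2 × 3 × 7 × 13 × 29 = 31668.
Smallest multiple of 31668 that is ≥ 251788: ⌈251788/31668⌉ × 31668 = 8 × 31668 = 253344.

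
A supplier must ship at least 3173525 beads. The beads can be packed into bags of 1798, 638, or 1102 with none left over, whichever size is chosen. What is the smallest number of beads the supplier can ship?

3382038

The number of beads must be a common multiple of 1798, 638, and 1102, so a multiple of their LCM.
1798 = 2 × 29 × 31
638 = 2 × 11 × 29
1102 = 2 × 19 × 29
LCM(1798, 638, 1102) = 2 × 11 × 19 × 29 × 31 = 375782.
Smallest multiple of 375782 that is ≥ 3173525: ⌈3173525/375782⌉ × 375782 = 9 × 375782 = 3382038.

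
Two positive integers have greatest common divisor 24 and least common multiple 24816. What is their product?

595584

For any two positive integers, gcd × lcm = product = 24 × 24816 = 595584.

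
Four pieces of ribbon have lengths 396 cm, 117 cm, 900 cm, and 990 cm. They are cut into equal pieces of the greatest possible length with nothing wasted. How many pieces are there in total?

267

Piece length = gcd(396, 117, 900, 990).
396 = 2^2 × 3^2 × 11
117 = 3^2 × 13
900 = 2^2 × 3^2 × 5^2
990 = 2 × 3^2 × 5 × 11
gcd(396, 117, 900, 990) = 3^2 = 9.
Total pieces = 396/9 + 117/9 + 900/9 + 990/9 = 44 + 13 + 100 + 110 = 267.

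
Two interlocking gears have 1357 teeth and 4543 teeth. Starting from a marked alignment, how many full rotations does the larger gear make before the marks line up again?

They are all back at their starting positions together after one LCM of the periods.
1357 = 23 × 59
4543 = 7 × 11 × 59
LCM(1357, 4543) = 7 × 11 × 23 × 59 = 104489.
Rotations for period 4543: 104489 / 4543 = 23.

23 rotations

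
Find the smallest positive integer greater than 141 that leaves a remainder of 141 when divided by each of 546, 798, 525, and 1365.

259491

N − 141 must be a common multiple of 546, 798, 525, and 1365.
546 = 2 × 3 × 7 × 13
798 = 2 × 3 × 7 × 19
525 = 3 × 5^2 × 7
1365 = 3 × 5 × 7 × 13
LCM(546, 798, 525, 1365) = 2 × 3 × 5^2 × 7 × 13 × 19 = 259350.
Smallest N > 141 is LCM + 141 = 259350 + 141 = 259491.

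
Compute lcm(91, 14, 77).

2002

91 = 7 × 13
14 = 2 × 7
77 = 7 × 11
LCM(91, 14, 77) = 2 × 7 × 11 × 13 = 2002.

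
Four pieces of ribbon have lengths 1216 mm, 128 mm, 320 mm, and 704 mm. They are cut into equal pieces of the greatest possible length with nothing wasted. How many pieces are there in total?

37

Piece length = gcd(1216, 128, 320, 704).
1216 = 2^6 × 19
128 = 2^7
320 = 2^6 × 5
704 = 2^6 × 11
gcd(1216, 128, 320, 704) = 2^6 = 64.
Total pieces = 1216/64 + 128/64 + 320/64 + 704/64 = 19 + 2 + 5 + 11 = 37.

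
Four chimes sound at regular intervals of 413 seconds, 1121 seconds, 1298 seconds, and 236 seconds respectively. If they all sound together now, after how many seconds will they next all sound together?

345268 seconds

The first simultaneous occurrence is after LCM of the individual periods.
413 = 7 × 59
1121 = 19 × 59
1298 = 2 × 11 × 59
236 = 2^2 × 59
LCM(413, 1121, 1298, 236) = 2^2 × 7 × 11 × 19 × 59 = 345268.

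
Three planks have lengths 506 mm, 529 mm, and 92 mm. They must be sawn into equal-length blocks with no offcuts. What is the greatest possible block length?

This is the greatest common divisor of 506, 529, and 92.
506 = 2 × 11 × 23
529 = 23^2
92 = 2^2 × 23
gcd(506, 529, 92) = 23.

23 mm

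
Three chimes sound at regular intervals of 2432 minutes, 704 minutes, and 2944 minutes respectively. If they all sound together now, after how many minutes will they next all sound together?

615296 minutes

We need the least common multiple of the intervals.
2432 = 2^7 × 19
704 = 2^6 × 11
2944 = 2^7 × 23
LCM(2432, 704, 2944) = 2^7 × 11 × 19 × 23 = 615296.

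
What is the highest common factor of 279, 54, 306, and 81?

9

279 = 3^2 × 31
54 = 2 × 3^3
306 = 2 × 3^2 × 17
81 = 3^4
gcd(279, 54, 306, 81) = 3^2 = 9.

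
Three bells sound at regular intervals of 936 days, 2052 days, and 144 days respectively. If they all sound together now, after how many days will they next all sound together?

We need the least common multiple of the intervals.
936 = 2^3 × 3^2 × 13
2052 = 2^2 × 3^3 × 19
144 = 2^4 × 3^2
LCM(936, 2052, 144) = 2^4 × 3^3 × 13 × 19 = 106704.

106704 days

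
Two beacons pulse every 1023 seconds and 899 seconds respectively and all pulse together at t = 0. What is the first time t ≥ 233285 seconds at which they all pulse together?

Joint pulses occur at multiples of LCM(1023, 899).
1023 = 3 × 11 × 31
899 = 29 × 31
LCM(1023, 899) = 3 × 11 × 29 × 31 = 29667.
Smallest multiple of 29667 that is ≥ 233285: ⌈233285/29667⌉ × 29667 = 8 × 29667 = 237336.

237336 seconds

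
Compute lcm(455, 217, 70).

28210

455 = 5 × 7 × 13
217 = 7 × 31
70 = 2 × 5 × 7
LCM(455, 217, 70) = 2 × 5 × 7 × 13 × 31 = 28210.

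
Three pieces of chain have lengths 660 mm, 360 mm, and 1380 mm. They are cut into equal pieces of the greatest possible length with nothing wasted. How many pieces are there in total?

Piece length = gcd(660, 360, 1380).
660 = 2^2 × 3 × 5 × 11
360 = 2^3 × 3^2 × 5
1380 = 2^2 × 3 × 5 × 23
gcd(660, 360, 1380) = 2^2 × 3 × 5 = 60.
Total pieces = 660/60 + 360/60 + 1380/60 = 11 + 6 + 23 = 40.

40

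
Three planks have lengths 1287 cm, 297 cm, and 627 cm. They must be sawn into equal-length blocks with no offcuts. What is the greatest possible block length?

The block length must divide every plank, so the greatest is gcd(1287, 297, 627).
1287 = 3^2 × 11 × 13
297 = 3^3 × 11
627 = 3 × 11 × 19
gcd(1287, 297, 627) = 3 × 11 = 33.

33 cm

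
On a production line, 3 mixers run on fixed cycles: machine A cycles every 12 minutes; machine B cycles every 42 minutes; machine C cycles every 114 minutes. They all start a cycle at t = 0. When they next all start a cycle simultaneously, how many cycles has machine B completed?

All finish a whole number of cycles simultaneously at t = LCM of the periods.
12 = 2^2 × 3
42 = 2 × 3 × 7
114 = 2 × 3 × 19
LCM(12, 42, 114) = 2^2 × 3 × 7 × 19 = 1596.
Cycles for period 42: 1596 / 42 = 38.

38 cycles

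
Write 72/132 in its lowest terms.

6/11

72 = 2^3 × 3^2
132 = 2^2 × 3 × 11
gcd(72, 132) = 2^2 × 3 = 12.
Divide numerator and denominator by 12: 72/132 = 6/11.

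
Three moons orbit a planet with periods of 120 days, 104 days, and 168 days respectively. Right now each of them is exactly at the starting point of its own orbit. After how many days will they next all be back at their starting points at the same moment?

10920 days

We need the least common multiple of the intervals.
120 = 2^3 × 3 × 5
104 = 2^3 × 13
168 = 2^3 × 3 × 7
LCM(120, 104, 168) = 2^3 × 3 × 5 × 7 × 13 = 10920.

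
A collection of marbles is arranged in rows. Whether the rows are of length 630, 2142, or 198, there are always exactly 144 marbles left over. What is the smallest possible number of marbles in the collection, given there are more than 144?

117954

N − 144 must be a common multiple of 630, 2142, and 198.
630 = 2 × 3^2 × 5 × 7
2142 = 2 × 3^2 × 7 × 17
198 = 2 × 3^2 × 11
LCM(630, 2142, 198) = 2 × 3^2 × 5 × 7 × 11 × 17 = 117810.
Smallest N > 144 is LCM + 144 = 117810 + 144 = 117954.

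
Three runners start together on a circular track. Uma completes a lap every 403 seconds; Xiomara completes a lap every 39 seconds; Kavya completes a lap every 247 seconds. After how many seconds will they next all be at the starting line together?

They coincide at every common multiple of the periods; the first is the LCM.
403 = 13 × 31
39 = 3 × 13
247 = 13 × 19
LCM(403, 39, 247) = 3 × 13 × 19 × 31 = 22971.

22971 seconds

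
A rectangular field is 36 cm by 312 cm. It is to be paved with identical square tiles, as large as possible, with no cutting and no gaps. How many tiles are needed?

78

Tile side = gcd(36, 312).
36 = 2^2 × 3^2
312 = 2^3 × 3 × 13
gcd(36, 312) = 2^2 × 3 = 12.
Tiles: (36/12) × (312/12) = 3 × 26 = 78.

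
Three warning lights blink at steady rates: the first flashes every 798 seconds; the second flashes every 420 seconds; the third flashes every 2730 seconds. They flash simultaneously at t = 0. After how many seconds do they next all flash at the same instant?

They coincide at every common multiple of the periods; the first is the LCM.
798 = 2 × 3 × 7 × 19
420 = 2^2 × 3 × 5 × 7
2730 = 2 × 3 × 5 × 7 × 13
LCM(798, 420, 2730) = 2^2 × 3 × 5 × 7 × 13 × 19 = 103740.

103740 seconds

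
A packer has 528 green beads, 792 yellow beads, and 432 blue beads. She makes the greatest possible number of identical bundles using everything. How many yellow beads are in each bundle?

Number of bundles = gcd(528, 792, 432).
528 = 2^4 × 3 × 11
792 = 2^3 × 3^2 × 11
432 = 2^4 × 3^3
gcd(528, 792, 432) = 2^3 × 3 = 24.
yellow beads per bundle = 792 / 24 = 33.

33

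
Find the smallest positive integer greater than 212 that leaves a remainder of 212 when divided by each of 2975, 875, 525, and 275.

491087

N − 212 must be a common multiple of 2975, 875, 525, and 275.
2975 = 5^2 × 7 × 17
875 = 5^3 × 7
525 = 3 × 5^2 × 7
275 = 5^2 × 11
LCM(2975, 875, 525, 275) = 3 × 5^3 × 7 × 11 × 17 = 490875.
Smallest N > 212 is LCM + 212 = 490875 + 212 = 491087.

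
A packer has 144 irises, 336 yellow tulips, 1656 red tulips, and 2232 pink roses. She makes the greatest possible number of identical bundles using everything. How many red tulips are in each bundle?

69

Number of bundles = gcd(144, 336, 1656, 2232).
144 = 2^4 × 3^2
336 = 2^4 × 3 × 7
1656 = 2^3 × 3^2 × 23
2232 = 2^3 × 3^2 × 31
gcd(144, 336, 1656, 2232) = 2^3 × 3 = 24.
red tulips per bundle = 1656 / 24 = 69.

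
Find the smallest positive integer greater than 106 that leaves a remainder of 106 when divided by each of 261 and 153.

N − 106 must be a common multiple of 261 and 153.
261 = 3^2 × 29
153 = 3^2 × 17
LCM(261, 153) = 3^2 × 17 × 29 = 4437.
Smallest N > 106 is LCM + 106 = 4437 + 106 = 4543.

4543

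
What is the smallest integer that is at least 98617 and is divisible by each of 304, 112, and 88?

The integer must be a common multiple of 304, 112, and 88, so a multiple of their LCM.
304 = 2^4 × 19
112 = 2^4 × 7
88 = 2^3 × 11
LCM(304, 112, 88) = 2^4 × 7 × 11 × 19 = 23408.
Smallest multiple of 23408 that is ≥ 98617: ⌈98617/23408⌉ × 23408 = 5 × 23408 = 117040.

117040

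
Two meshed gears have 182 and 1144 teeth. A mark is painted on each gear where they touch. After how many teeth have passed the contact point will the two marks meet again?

We need the least common multiple of the intervals.
182 = 2 × 7 × 13
1144 = 2^3 × 11 × 13
LCM(182, 1144) = 2^3 × 7 × 11 × 13 = 8008.

8008 teeth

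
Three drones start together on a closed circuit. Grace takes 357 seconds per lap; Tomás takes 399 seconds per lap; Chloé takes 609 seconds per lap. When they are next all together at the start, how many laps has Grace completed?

551 laps

The first common completion time is the LCM of the periods.
357 = 3 × 7 × 17
399 = 3 × 7 × 19
609 = 3 × 7 × 29
LCM(357, 399, 609) = 3 × 7 × 17 × 19 × 29 = 196707.
Laps for period 357: 196707 / 357 = 551.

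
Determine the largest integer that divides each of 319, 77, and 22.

319 = 11 × 29
77 = 7 × 11
22 = 2 × 11
gcd(319, 77, 22) = 11.

11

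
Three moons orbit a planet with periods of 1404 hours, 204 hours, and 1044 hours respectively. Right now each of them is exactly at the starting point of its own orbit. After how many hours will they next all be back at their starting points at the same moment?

They coincide at every common multiple of the periods; the first is the LCM.
1404 = 2^2 × 3^3 × 13
204 = 2^2 × 3 × 17
1044 = 2^2 × 3^2 × 29
LCM(1404, 204, 1044) = 2^2 × 3^3 × 13 × 17 × 29 = 692172.

692172 hours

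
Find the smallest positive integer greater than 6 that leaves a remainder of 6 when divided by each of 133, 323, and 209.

24877

N − 6 must be a common multiple of 133, 323, and 209.
133 = 7 × 19
323 = 17 × 19
209 = 11 × 19
LCM(133, 323, 209) = 7 × 11 × 17 × 19 = 24871.
Smallest N > 6 is LCM + 6 = 24871 + 6 = 24877.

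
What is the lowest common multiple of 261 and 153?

261 = 3^2 × 29
153 = 3^2 × 17
LCM(261, 153) = 3^2 × 17 × 29 = 4437.

4437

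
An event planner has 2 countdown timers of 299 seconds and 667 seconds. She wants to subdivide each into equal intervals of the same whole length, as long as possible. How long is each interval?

By the Euclidean algorithm:
667 = 2 × 299 + 69
299 = 4 × 69 + 23
69 = 3 × 23 + 0
gcd(299, 667) = 23.

23 seconds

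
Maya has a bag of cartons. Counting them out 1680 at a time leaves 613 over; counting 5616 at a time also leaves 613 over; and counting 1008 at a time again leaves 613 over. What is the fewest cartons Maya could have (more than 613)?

197173

N − 613 must be a common multiple of 1680, 5616, and 1008.
1680 = 2^4 × 3 × 5 × 7
5616 = 2^4 × 3^3 × 13
1008 = 2^4 × 3^2 × 7
LCM(1680, 5616, 1008) = 2^4 × 3^3 × 5 × 7 × 13 = 196560.
Smallest N > 613 is LCM + 613 = 196560 + 613 = 197173.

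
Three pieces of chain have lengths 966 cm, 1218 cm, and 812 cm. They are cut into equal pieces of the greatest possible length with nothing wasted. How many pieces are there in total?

214

Piece length = gcd(966, 1218, 812).
966 = 2 × 3 × 7 × 23
1218 = 2 × 3 × 7 × 29
812 = 2^2 × 7 × 29
gcd(966, 1218, 812) = 2 × 7 = 14.
Total pieces = 966/14 + 1218/14 + 812/14 = 69 + 87 + 58 = 214.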